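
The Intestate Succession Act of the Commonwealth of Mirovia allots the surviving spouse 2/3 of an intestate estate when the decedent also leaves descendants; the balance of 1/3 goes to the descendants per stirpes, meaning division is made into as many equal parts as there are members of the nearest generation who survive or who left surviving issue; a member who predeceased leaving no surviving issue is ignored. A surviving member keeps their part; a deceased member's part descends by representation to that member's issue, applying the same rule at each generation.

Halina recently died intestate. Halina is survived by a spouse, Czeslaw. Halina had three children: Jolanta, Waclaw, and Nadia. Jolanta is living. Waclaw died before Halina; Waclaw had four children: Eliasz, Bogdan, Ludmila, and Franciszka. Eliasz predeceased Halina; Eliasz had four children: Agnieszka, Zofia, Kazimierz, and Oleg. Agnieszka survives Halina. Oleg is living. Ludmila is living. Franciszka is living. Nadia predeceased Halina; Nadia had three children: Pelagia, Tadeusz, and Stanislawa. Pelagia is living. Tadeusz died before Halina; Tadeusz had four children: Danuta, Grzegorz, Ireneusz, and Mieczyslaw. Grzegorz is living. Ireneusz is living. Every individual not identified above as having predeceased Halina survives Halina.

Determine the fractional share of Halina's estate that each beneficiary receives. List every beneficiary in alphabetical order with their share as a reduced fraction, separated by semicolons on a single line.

Agnieszka 1/144; Bogdan 1/36; Czeslaw 2/3; Danuta 1/108; Franciszka 1/36; Grzegorz 1/108; Ireneusz 1/108; Jolanta 1/9; Kazimierz 1/144; Ludmila 1/36; Mieczyslaw 1/108; Oleg 1/144; Pelagia 1/27; Stanislawa 1/27; Zofia 1/144

Czeslaw, as surviving spouse, takes 2/3.
The remaining 1/3 passes to Halina's descendants per stirpes.
The 1/3 is divided into 3 equal shares of 1/9 among Jolanta, Waclaw, Nadia.
Jolanta is living and takes 1/9.
Waclaw predeceased; the 1/9 allotted to Waclaw's branch passes to Waclaw's issue by representation.
The 1/9 is divided into 4 equal shares of 1/36 among Eliasz, Bogdan, Ludmila, Franciszka.
Eliasz predeceased; the 1/36 allotted to Eliasz's branch passes to Eliasz's issue by representation.
The 1/36 is divided into 4 equal shares of 1/144 among Agnieszka, Zofia, Kazimierz, Oleg.
Agnieszka is living and takes 1/144.
Zofia is living and takes 1/144.
Kazimierz is living and takes 1/144.
Oleg is living and takes 1/144.
Bogdan is living and takes 1/36.
Ludmila is living and takes 1/36.
Franciszka is living and takes 1/36.
Nadia predeceased; the 1/9 allotted to Nadia's branch passes to Nadia's issue by representation.
The 1/9 is divided into 3 equal shares of 1/27 among Pelagia, Tadeusz, Stanislawa.
Pelagia is living and takes 1/27.
Tadeusz predeceased; the 1/27 allotted to Tadeusz's branch passes to Tadeusz's issue by representation.
The 1/27 is divided into 4 equal shares of 1/108 among Danuta, Grzegorz, Ireneusz, Mieczyslaw.
Danuta is living and takes 1/108.
Grzegorz is living and takes 1/108.
Ireneusz is living and takes 1/108.
Mieczyslaw is living and takes 1/108.
Stanislawa is living and takes 1/27.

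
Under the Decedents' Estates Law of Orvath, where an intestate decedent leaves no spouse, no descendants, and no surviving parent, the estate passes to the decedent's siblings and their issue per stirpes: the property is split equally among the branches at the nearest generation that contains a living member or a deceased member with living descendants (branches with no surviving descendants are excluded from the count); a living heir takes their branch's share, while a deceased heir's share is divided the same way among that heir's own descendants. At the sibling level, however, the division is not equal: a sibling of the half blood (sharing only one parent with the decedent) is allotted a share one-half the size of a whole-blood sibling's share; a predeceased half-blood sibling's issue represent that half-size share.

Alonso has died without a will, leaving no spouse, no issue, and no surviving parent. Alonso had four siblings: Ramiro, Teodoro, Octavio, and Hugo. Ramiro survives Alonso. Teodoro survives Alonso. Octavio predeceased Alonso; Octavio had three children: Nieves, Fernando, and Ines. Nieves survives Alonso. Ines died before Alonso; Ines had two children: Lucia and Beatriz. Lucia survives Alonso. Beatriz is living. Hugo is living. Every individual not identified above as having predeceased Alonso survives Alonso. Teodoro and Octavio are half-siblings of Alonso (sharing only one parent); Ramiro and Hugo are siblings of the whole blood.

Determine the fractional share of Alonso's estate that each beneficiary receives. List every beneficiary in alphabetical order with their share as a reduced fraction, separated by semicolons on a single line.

Beatriz 1/36; Fernando 1/18; Hugo 1/3; Lucia 1/36; Nieves 1/18; Ramiro 1/3; Teodoro 1/6

No spouse, descendants, or parent survives, so the estate passes to Alonso's siblings per stirpes.
Half-blood siblings count for one-half the weight of whole-blood siblings at the initial division.
Dividing 1 in proportion to weights (total weight 3): Ramiro (weight 1) → 1/3; Teodoro (weight 1/2) → 1/6; Octavio (weight 1/2) → 1/6; Hugo (weight 1) → 1/3.
Ramiro is living and takes 1/3.
Teodoro is living and takes 1/6.
Octavio predeceased; the 1/6 allotted to Octavio's branch passes to Octavio's issue by representation.
The 1/6 is divided into 3 equal shares of 1/18 among Nieves, Fernando, Ines.
Nieves is living and takes 1/18.
Fernando is living and takes 1/18.
Ines predeceased; the 1/18 allotted to Ines's branch passes to Ines's issue by representation.
The 1/18 is divided into 2 equal shares of 1/36 among Lucia, Beatriz.
Lucia is living and takes 1/36.
Beatriz is living and takes 1/36.
Hugo is living and takes 1/3.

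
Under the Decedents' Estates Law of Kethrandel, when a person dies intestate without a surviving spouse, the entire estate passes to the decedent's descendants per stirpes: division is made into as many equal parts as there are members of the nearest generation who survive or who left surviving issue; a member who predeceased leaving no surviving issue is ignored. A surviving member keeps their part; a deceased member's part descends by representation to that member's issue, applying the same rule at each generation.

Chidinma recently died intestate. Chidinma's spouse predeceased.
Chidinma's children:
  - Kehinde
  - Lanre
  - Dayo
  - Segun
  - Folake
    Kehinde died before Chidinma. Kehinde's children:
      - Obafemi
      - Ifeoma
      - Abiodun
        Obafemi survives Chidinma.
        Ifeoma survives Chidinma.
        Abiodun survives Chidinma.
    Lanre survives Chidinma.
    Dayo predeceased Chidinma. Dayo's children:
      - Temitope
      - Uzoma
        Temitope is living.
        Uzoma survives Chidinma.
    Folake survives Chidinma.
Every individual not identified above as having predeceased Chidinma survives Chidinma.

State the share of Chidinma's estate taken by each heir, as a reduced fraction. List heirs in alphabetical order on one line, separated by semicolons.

There is no surviving spouse, so the entire estate passes to Chidinma's descendants per stirpes.
The estate is divided into 5 equal shares of 1/5 among Kehinde, Lanre, Dayo, Segun, Folake.
Kehinde predeceased; the 1/5 allotted to Kehinde's branch passes to Kehinde's issue by representation.
The 1/5 is divided into 3 equal shares of 1/15 among Obafemi, Ifeoma, Abiodun.
Obafemi is living and takes 1/15.
Ifeoma is living and takes 1/15.
Abiodun is living and takes 1/15.
Lanre is living and takes 1/5.
Dayo predeceased; the 1/5 allotted to Dayo's branch passes to Dayo's issue by representation.
The 1/5 is divided into 2 equal shares of 1/10 among Temitope, Uzoma.
Temitope is living and takes 1/10.
Uzoma is living and takes 1/10.
Segun is living and takes 1/5.
Folake is living and takes 1/5.

Abiodun 1/15; Folake 1/5; Ifeoma 1/15; Lanre 1/5; Obafemi 1/15; Segun 1/5; Temitope 1/10; Uzoma 1/10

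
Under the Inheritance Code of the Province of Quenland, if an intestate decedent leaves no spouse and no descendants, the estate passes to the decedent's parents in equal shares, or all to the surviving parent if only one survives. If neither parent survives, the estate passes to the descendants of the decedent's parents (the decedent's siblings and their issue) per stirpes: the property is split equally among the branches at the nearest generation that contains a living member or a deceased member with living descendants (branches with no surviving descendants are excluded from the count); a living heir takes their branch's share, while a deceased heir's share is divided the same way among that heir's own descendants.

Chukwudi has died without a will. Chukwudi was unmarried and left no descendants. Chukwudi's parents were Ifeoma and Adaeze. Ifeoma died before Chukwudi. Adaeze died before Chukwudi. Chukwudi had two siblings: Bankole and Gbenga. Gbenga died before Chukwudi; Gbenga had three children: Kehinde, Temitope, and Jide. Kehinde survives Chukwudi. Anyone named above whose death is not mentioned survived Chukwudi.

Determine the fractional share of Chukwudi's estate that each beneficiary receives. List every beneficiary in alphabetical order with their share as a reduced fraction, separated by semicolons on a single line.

Neither parent survives and there are no descendants, so the estate passes to Chukwudi's siblings and their issue per stirpes.
The estate is divided into 2 equal shares of 1/2 among Bankole, Gbenga.
Bankole is living and takes 1/2.
Gbenga predeceased; the 1/2 allotted to Gbenga's branch passes to Gbenga's issue by representation.
The 1/2 is divided into 3 equal shares of 1/6 among Kehinde, Temitope, Jide.
Kehinde is living and takes 1/6.
Temitope is living and takes 1/6.
Jide is living and takes 1/6.

Bankole 1/2; Jide 1/6; Kehinde 1/6; Temitope 1/6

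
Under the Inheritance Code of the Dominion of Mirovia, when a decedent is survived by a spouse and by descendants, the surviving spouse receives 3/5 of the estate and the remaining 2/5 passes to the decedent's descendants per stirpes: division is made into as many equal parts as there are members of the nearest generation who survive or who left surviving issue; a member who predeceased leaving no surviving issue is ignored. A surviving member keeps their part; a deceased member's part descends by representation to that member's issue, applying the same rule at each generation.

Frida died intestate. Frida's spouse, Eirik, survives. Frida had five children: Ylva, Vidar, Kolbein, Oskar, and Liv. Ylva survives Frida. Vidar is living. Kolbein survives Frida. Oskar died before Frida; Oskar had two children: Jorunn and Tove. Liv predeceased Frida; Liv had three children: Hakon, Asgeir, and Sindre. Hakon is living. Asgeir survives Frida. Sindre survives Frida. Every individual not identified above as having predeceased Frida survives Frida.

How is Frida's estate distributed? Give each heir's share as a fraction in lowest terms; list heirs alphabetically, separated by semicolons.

Asgeir 2/75; Eirik 3/5; Hakon 2/75; Jorunn 1/25; Kolbein 2/25; Sindre 2/75; Tove 1/25; Vidar 2/25; Ylva 2/25

Eirik, as surviving spouse, takes 3/5.
The remaining 2/5 passes to Frida's descendants per stirpes.
The 2/5 is divided into 5 equal shares of 2/25 among Ylva, Vidar, Kolbein, Oskar, Liv.
Ylva is living and takes 2/25.
Vidar is living and takes 2/25.
Kolbein is living and takes 2/25.
Oskar predeceased; the 2/25 allotted to Oskar's branch passes to Oskar's issue by representation.
The 2/25 is divided into 2 equal shares of 1/25 among Jorunn, Tove.
Jorunn is living and takes 1/25.
Tove is living and takes 1/25.
Liv predeceased; the 2/25 allotted to Liv's branch passes to Liv's issue by representation.
The 2/25 is divided into 3 equal shares of 2/75 among Hakon, Asgeir, Sindre.
Hakon is living and takes 2/75.
Asgeir is living and takes 2/75.
Sindre is living and takes 2/75.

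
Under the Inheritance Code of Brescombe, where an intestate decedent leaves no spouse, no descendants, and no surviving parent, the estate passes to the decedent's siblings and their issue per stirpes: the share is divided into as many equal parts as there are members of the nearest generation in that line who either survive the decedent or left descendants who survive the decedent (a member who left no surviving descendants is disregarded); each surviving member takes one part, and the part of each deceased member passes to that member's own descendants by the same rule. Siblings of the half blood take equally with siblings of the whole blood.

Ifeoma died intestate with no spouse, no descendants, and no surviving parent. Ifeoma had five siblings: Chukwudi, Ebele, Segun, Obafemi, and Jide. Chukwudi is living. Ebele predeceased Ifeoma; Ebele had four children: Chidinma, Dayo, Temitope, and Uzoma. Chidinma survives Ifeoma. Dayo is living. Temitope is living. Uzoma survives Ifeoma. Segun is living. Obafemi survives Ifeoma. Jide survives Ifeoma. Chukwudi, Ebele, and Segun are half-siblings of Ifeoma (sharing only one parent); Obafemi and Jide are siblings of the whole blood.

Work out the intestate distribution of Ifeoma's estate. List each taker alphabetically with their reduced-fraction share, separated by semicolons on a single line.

No spouse, descendants, or parent survives, so the estate passes to Ifeoma's siblings per stirpes.
Half-blood and whole-blood siblings take equally under the stated rule.
The estate is divided into 5 equal shares of 1/5 among Chukwudi, Ebele, Segun, Obafemi, Jide.
Chukwudi is living and takes 1/5.
Ebele predeceased; the 1/5 allotted to Ebele's branch passes to Ebele's issue by representation.
The 1/5 is divided into 4 equal shares of 1/20 among Chidinma, Dayo, Temitope, Uzoma.
Chidinma is living and takes 1/20.
Dayo is living and takes 1/20.
Temitope is living and takes 1/20.
Uzoma is living and takes 1/20.
Segun is living and takes 1/5.
Obafemi is living and takes 1/5.
Jide is living and takes 1/5.

Chidinma 1/20; Chukwudi 1/5; Dayo 1/20; Jide 1/5; Obafemi 1/5; Segun 1/5; Temitope 1/20; Uzoma 1/20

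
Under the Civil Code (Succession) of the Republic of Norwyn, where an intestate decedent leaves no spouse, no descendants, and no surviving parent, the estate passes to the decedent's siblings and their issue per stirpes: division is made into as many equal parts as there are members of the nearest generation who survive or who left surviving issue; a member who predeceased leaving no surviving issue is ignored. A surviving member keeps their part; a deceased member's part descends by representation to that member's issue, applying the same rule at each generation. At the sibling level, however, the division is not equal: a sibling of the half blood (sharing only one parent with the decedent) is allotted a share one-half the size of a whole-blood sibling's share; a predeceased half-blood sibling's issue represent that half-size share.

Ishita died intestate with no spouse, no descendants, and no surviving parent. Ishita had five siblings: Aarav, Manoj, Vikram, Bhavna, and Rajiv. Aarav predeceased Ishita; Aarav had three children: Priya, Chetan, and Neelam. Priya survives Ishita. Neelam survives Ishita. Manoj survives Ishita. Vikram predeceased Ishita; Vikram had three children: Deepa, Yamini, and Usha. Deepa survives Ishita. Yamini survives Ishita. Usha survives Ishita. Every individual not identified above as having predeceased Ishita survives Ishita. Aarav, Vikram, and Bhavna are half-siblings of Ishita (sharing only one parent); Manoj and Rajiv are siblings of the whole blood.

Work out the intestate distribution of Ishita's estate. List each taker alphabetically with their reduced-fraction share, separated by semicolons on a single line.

Bhavna 1/7; Chetan 1/21; Deepa 1/21; Manoj 2/7; Neelam 1/21; Priya 1/21; Rajiv 2/7; Usha 1/21; Yamini 1/21

No spouse, descendants, or parent survives, so the estate passes to Ishita's siblings per stirpes.
Half-blood siblings count for one-half the weight of whole-blood siblings at the initial division.
Dividing 1 in proportion to weights (total weight 7/2): Aarav (weight 1/2) → 1/7; Manoj (weight 1) → 2/7; Vikram (weight 1/2) → 1/7; Bhavna (weight 1/2) → 1/7; Rajiv (weight 1) → 2/7.
Aarav predeceased; the 1/7 allotted to Aarav's branch passes to Aarav's issue by representation.
The 1/7 is divided into 3 equal shares of 1/21 among Priya, Chetan, Neelam.
Priya is living and takes 1/21.
Chetan is living and takes 1/21.
Neelam is living and takes 1/21.
Manoj is living and takes 2/7.
Vikram predeceased; the 1/7 allotted to Vikram's branch passes to Vikram's issue by representation.
The 1/7 is divided into 3 equal shares of 1/21 among Deepa, Yamini, Usha.
Deepa is living and takes 1/21.
Yamini is living and takes 1/21.
Usha is living and takes 1/21.
Bhavna is living and takes 1/7.
Rajiv is living and takes 2/7.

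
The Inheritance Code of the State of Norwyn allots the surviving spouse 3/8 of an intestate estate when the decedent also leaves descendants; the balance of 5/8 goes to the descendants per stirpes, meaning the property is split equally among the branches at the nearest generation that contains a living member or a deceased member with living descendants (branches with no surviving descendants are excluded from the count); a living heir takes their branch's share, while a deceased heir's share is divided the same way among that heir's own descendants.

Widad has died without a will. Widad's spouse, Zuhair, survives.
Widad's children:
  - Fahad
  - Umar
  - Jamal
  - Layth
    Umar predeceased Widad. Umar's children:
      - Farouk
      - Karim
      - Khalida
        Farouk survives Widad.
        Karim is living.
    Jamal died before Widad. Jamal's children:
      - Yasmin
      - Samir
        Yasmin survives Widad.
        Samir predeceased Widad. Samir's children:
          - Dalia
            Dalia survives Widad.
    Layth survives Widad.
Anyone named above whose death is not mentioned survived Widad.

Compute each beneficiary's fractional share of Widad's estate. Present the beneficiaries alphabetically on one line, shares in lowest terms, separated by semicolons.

Zuhair, as surviving spouse, takes 3/8.
The remaining 5/8 passes to Widad's descendants per stirpes.
The 5/8 is divided into 4 equal shares of 5/32 among Fahad, Umar, Jamal, Layth.
Fahad is living and takes 5/32.
Umar predeceased; the 5/32 allotted to Umar's branch passes to Umar's issue by representation.
The 5/32 is divided into 3 equal shares of 5/96 among Farouk, Karim, Khalida.
Farouk is living and takes 5/96.
Karim is living and takes 5/96.
Khalida is living and takes 5/96.
Jamal predeceased; the 5/32 allotted to Jamal's branch passes to Jamal's issue by representation.
The 5/32 is divided into 2 equal shares of 5/64 among Yasmin, Samir.
Yasmin is living and takes 5/64.
Samir predeceased; the 5/64 allotted to Samir's branch passes to Samir's issue by representation.
Dalia is the sole taker at this level and receives the full 5/64.
Layth is living and takes 5/32.

Dalia 5/64; Fahad 5/32; Farouk 5/96; Karim 5/96; Khalida 5/96; Layth 5/32; Yasmin 5/64; Zuhair 3/8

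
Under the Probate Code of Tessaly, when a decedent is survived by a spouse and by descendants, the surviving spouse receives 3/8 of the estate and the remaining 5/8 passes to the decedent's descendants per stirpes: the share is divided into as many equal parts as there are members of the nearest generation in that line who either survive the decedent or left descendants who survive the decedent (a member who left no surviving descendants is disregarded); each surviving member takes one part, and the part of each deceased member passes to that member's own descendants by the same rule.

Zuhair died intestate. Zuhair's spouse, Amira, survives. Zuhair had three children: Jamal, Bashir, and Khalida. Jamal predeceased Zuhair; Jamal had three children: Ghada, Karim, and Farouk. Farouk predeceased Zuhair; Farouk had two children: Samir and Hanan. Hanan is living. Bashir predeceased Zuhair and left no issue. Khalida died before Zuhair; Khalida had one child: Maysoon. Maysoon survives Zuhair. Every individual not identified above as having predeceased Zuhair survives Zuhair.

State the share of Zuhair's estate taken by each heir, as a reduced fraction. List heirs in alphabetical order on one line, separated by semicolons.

Amira 3/8; Ghada 5/48; Hanan 5/96; Karim 5/48; Maysoon 5/16; Samir 5/96

Amira, as surviving spouse, takes 3/8.
The remaining 5/8 passes to Zuhair's descendants per stirpes.
Bashir left no surviving issue, so that branch lapses and is disregarded.
The 5/8 is divided into 2 equal shares of 5/16 among Jamal, Khalida.
Jamal predeceased; the 5/16 allotted to Jamal's branch passes to Jamal's issue by representation.
The 5/16 is divided into 3 equal shares of 5/48 among Ghada, Karim, Farouk.
Ghada is living and takes 5/48.
Karim is living and takes 5/48.
Farouk predeceased; the 5/48 allotted to Farouk's branch passes to Farouk's issue by representation.
The 5/48 is divided into 2 equal shares of 5/96 among Samir, Hanan.
Samir is living and takes 5/96.
Hanan is living and takes 5/96.
Khalida predeceased; the 5/16 allotted to Khalida's branch passes to Khalida's issue by representation.
Maysoon is the sole taker at this level and receives the full 5/16.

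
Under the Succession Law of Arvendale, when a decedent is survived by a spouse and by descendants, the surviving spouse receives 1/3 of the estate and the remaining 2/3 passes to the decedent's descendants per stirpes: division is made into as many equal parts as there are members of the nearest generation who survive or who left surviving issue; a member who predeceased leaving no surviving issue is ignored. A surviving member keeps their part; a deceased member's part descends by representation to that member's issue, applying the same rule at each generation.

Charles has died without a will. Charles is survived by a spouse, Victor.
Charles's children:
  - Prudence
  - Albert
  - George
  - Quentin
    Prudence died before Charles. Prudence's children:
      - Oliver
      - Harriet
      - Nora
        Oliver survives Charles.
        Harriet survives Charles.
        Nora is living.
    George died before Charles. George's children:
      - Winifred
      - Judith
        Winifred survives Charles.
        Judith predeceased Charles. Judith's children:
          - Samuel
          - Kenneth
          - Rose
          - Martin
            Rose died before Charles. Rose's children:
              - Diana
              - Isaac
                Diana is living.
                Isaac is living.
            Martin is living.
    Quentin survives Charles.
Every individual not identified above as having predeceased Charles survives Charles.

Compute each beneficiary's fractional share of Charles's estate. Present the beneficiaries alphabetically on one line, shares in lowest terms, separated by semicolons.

Victor, as surviving spouse, takes 1/3.
The remaining 2/3 passes to Charles's descendants per stirpes.
The 2/3 is divided into 4 equal shares of 1/6 among Prudence, Albert, George, Quentin.
Prudence predeceased; the 1/6 allotted to Prudence's branch passes to Prudence's issue by representation.
The 1/6 is divided into 3 equal shares of 1/18 among Oliver, Harriet, Nora.
Oliver is living and takes 1/18.
Harriet is living and takes 1/18.
Nora is living and takes 1/18.
Albert is living and takes 1/6.
George predeceased; the 1/6 allotted to George's branch passes to George's issue by representation.
The 1/6 is divided into 2 equal shares of 1/12 among Winifred, Judith.
Winifred is living and takes 1/12.
Judith predeceased; the 1/12 allotted to Judith's branch passes to Judith's issue by representation.
The 1/12 is divided into 4 equal shares of 1/48 among Samuel, Kenneth, Rose, Martin.
Samuel is living and takes 1/48.
Kenneth is living and takes 1/48.
Rose predeceased; the 1/48 allotted to Rose's branch passes to Rose's issue by representation.
The 1/48 is divided into 2 equal shares of 1/96 among Diana, Isaac.
Diana is living and takes 1/96.
Isaac is living and takes 1/96.
Martin is living and takes 1/48.
Quentin is living and takes 1/6.

Albert 1/6; Diana 1/96; Harriet 1/18; Isaac 1/96; Kenneth 1/48; Martin 1/48; Nora 1/18; Oliver 1/18; Quentin 1/6; Samuel 1/48; Victor 1/3; Winifred 1/12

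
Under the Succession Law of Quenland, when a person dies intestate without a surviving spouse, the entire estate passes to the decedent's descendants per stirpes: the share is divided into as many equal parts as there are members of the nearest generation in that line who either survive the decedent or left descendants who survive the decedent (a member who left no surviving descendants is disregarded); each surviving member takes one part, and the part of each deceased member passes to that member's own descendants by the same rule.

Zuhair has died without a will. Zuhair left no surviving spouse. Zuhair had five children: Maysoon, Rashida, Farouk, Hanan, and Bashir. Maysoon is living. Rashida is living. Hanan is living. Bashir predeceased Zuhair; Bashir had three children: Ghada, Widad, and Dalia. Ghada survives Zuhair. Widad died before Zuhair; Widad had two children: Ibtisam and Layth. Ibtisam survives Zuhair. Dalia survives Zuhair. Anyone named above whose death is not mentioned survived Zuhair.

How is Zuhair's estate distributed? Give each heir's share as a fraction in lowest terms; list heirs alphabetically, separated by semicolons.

Dalia 1/15; Farouk 1/5; Ghada 1/15; Hanan 1/5; Ibtisam 1/30; Layth 1/30; Maysoon 1/5; Rashida 1/5

There is no surviving spouse, so the entire estate passes to Zuhair's descendants per stirpes.
The estate is divided into 5 equal shares of 1/5 among Maysoon, Rashida, Farouk, Hanan, Bashir.
Maysoon is living and takes 1/5.
Rashida is living and takes 1/5.
Farouk is living and takes 1/5.
Hanan is living and takes 1/5.
Bashir predeceased; the 1/5 allotted to Bashir's branch passes to Bashir's issue by representation.
The 1/5 is divided into 3 equal shares of 1/15 among Ghada, Widad, Dalia.
Ghada is living and takes 1/15.
Widad predeceased; the 1/15 allotted to Widad's branch passes to Widad's issue by representation.
The 1/15 is divided into 2 equal shares of 1/30 among Ibtisam, Layth.
Ibtisam is living and takes 1/30.
Layth is living and takes 1/30.
Dalia is living and takes 1/15.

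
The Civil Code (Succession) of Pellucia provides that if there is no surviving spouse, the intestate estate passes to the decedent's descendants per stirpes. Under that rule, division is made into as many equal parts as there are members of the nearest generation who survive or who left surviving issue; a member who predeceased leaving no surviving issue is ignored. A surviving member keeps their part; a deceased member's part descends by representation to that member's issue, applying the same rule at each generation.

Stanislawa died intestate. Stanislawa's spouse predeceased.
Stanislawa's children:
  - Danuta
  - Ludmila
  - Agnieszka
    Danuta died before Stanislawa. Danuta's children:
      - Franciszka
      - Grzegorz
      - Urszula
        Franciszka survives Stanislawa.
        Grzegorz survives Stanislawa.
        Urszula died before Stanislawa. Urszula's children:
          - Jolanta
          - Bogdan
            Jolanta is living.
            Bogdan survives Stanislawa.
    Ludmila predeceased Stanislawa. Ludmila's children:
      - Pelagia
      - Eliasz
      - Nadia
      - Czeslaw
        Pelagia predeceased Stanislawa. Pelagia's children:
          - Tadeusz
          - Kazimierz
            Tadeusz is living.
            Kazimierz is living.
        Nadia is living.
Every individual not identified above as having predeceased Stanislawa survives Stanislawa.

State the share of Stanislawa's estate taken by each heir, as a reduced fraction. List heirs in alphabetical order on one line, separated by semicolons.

Agnieszka 1/3; Bogdan 1/18; Czeslaw 1/12; Eliasz 1/12; Franciszka 1/9; Grzegorz 1/9; Jolanta 1/18; Kazimierz 1/24; Nadia 1/12; Tadeusz 1/24

There is no surviving spouse, so the entire estate passes to Stanislawa's descendants per stirpes.
The estate is divided into 3 equal shares of 1/3 among Danuta, Ludmila, Agnieszka.
Danuta predeceased; the 1/3 allotted to Danuta's branch passes to Danuta's issue by representation.
The 1/3 is divided into 3 equal shares of 1/9 among Franciszka, Grzegorz, Urszula.
Franciszka is living and takes 1/9.
Grzegorz is living and takes 1/9.
Urszula predeceased; the 1/9 allotted to Urszula's branch passes to Urszula's issue by representation.
The 1/9 is divided into 2 equal shares of 1/18 among Jolanta, Bogdan.
Jolanta is living and takes 1/18.
Bogdan is living and takes 1/18.
Ludmila predeceased; the 1/3 allotted to Ludmila's branch passes to Ludmila's issue by representation.
The 1/3 is divided into 4 equal shares of 1/12 among Pelagia, Eliasz, Nadia, Czeslaw.
Pelagia predeceased; the 1/12 allotted to Pelagia's branch passes to Pelagia's issue by representation.
The 1/12 is divided into 2 equal shares of 1/24 among Tadeusz, Kazimierz.
Tadeusz is living and takes 1/24.
Kazimierz is living and takes 1/24.
Eliasz is living and takes 1/12.
Nadia is living and takes 1/12.
Czeslaw is living and takes 1/12.
Agnieszka is living and takes 1/3.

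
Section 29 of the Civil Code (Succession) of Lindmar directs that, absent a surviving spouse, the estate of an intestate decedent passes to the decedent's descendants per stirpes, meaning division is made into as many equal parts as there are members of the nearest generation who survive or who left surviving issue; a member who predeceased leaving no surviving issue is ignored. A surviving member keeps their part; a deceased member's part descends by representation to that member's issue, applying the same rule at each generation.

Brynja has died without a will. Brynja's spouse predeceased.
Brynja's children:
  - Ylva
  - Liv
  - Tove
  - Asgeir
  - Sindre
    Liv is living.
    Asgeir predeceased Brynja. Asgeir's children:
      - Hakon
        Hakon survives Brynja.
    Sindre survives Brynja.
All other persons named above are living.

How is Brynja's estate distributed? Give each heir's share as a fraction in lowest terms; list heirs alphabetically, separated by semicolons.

There is no surviving spouse, so the entire estate passes to Brynja's descendants per stirpes.
The estate is divided into 5 equal shares of 1/5 among Ylva, Liv, Tove, Asgeir, Sindre.
Ylva is living and takes 1/5.
Liv is living and takes 1/5.
Tove is living and takes 1/5.
Asgeir predeceased; the 1/5 allotted to Asgeir's branch passes to Asgeir's issue by representation.
Hakon is the sole taker at this level and receives the full 1/5.
Sindre is living and takes 1/5.

Hakon 1/5; Liv 1/5; Sindre 1/5; Tove 1/5; Ylva 1/5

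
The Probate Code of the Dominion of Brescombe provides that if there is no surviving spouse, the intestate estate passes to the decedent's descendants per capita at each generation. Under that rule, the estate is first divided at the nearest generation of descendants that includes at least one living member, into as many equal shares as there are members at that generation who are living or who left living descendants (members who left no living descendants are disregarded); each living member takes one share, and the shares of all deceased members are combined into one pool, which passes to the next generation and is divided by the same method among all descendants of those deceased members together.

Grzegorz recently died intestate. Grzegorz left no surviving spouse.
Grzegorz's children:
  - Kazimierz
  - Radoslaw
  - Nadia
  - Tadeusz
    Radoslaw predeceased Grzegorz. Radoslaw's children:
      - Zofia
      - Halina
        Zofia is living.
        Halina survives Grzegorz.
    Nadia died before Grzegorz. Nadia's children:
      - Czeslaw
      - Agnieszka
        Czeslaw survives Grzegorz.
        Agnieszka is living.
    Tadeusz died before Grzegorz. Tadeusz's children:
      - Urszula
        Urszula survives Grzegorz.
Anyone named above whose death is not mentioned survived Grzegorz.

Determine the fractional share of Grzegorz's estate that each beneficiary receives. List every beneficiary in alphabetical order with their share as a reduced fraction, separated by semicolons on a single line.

Agnieszka 3/20; Czeslaw 3/20; Halina 3/20; Kazimierz 1/4; Urszula 3/20; Zofia 3/20

There is no surviving spouse, so the entire estate passes to Grzegorz's descendants per capita at each generation.
At generation 1 (Kazimierz, Radoslaw, Nadia, Tadeusz) there are 4 shares of (1)/4 = 1/4 each.
Living: Kazimierz — each takes 1/4.
Deceased: Radoslaw, Nadia, and Tadeusz. Their combined 3/4 is pooled and carried to generation 2.
At generation 2 (Zofia, Halina, Czeslaw, Agnieszka, Urszula) there are 5 shares of (3/4)/5 = 3/20 each.
Living: Zofia, Halina, Czeslaw, Agnieszka, and Urszula — each takes 3/20.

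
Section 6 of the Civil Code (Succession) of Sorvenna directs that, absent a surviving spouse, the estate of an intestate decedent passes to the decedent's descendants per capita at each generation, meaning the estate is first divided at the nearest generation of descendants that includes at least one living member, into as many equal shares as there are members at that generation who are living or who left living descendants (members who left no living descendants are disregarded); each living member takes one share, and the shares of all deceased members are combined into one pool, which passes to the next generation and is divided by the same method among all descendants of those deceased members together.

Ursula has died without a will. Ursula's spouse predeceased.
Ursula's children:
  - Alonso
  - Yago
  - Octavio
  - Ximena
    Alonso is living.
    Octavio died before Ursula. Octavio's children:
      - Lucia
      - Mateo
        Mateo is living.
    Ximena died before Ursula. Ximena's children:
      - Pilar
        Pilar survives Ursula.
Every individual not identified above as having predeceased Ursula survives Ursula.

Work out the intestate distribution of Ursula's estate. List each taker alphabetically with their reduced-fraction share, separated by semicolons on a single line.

There is no surviving spouse, so the entire estate passes to Ursula's descendants per capita at each generation.
At generation 1 (Alonso, Yago, Octavio, Ximena) there are 4 shares of (1)/4 = 1/4 each.
Living: Alonso and Yago — each takes 1/4.
Deceased: Octavio and Ximena. Their combined 1/2 is pooled and carried to generation 2.
At generation 2 (Lucia, Mateo, Pilar) there are 3 shares of (1/2)/3 = 1/6 each.
Living: Lucia, Mateo, and Pilar — each takes 1/6.

Alonso 1/4; Lucia 1/6; Mateo 1/6; Pilar 1/6; Yago 1/4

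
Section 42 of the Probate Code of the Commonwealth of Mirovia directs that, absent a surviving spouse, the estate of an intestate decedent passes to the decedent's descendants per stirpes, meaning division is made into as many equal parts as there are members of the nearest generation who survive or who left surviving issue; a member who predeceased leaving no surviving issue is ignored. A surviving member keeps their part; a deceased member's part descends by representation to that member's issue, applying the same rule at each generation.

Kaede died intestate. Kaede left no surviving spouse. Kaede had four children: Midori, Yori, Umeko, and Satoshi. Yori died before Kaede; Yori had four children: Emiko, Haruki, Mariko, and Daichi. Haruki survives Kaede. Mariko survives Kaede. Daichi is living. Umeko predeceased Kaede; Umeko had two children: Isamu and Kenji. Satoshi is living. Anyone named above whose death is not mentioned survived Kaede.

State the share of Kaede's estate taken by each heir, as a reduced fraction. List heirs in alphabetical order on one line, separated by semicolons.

There is no surviving spouse, so the entire estate passes to Kaede's descendants per stirpes.
The estate is divided into 4 equal shares of 1/4 among Midori, Yori, Umeko, Satoshi.
Midori is living and takes 1/4.
Yori predeceased; the 1/4 allotted to Yori's branch passes to Yori's issue by representation.
The 1/4 is divided into 4 equal shares of 1/16 among Emiko, Haruki, Mariko, Daichi.
Emiko is living and takes 1/16.
Haruki is living and takes 1/16.
Mariko is living and takes 1/16.
Daichi is living and takes 1/16.
Umeko predeceased; the 1/4 allotted to Umeko's branch passes to Umeko's issue by representation.
The 1/4 is divided into 2 equal shares of 1/8 among Isamu, Kenji.
Isamu is living and takes 1/8.
Kenji is living and takes 1/8.
Satoshi is living and takes 1/4.

Daichi 1/16; Emiko 1/16; Haruki 1/16; Isamu 1/8; Kenji 1/8; Mariko 1/16; Midori 1/4; Satoshi 1/4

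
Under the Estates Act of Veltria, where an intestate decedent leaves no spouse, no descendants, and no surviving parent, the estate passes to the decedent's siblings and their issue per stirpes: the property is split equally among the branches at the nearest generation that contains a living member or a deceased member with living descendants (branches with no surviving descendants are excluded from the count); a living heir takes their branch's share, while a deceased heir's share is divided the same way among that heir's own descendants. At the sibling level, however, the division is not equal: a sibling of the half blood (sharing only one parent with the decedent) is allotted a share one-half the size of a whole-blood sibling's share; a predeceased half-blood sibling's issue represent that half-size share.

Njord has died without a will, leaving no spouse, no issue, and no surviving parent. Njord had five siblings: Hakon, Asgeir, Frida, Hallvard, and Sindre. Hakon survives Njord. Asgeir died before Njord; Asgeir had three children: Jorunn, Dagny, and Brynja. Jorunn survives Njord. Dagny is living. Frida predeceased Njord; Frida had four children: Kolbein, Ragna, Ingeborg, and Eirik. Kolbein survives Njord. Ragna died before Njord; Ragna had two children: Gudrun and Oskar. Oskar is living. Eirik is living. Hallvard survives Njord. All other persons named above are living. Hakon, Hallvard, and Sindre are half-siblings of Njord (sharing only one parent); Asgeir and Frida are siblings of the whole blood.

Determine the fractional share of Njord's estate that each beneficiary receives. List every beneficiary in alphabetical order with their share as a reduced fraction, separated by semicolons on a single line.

Brynja 2/21; Dagny 2/21; Eirik 1/14; Gudrun 1/28; Hakon 1/7; Hallvard 1/7; Ingeborg 1/14; Jorunn 2/21; Kolbein 1/14; Oskar 1/28; Sindre 1/7

No spouse, descendants, or parent survives, so the estate passes to Njord's siblings per stirpes.
Half-blood siblings count for one-half the weight of whole-blood siblings at the initial division.
Dividing 1 in proportion to weights (total weight 7/2): Hakon (weight 1/2) → 1/7; Asgeir (weight 1) → 2/7; Frida (weight 1) → 2/7; Hallvard (weight 1/2) → 1/7; Sindre (weight 1/2) → 1/7.
Hakon is living and takes 1/7.
Asgeir predeceased; the 2/7 allotted to Asgeir's branch passes to Asgeir's issue by representation.
The 2/7 is divided into 3 equal shares of 2/21 among Jorunn, Dagny, Brynja.
Jorunn is living and takes 2/21.
Dagny is living and takes 2/21.
Brynja is living and takes 2/21.
Frida predeceased; the 2/7 allotted to Frida's branch passes to Frida's issue by representation.
The 2/7 is divided into 4 equal shares of 1/14 among Kolbein, Ragna, Ingeborg, Eirik.
Kolbein is living and takes 1/14.
Ragna predeceased; the 1/14 allotted to Ragna's branch passes to Ragna's issue by representation.
The 1/14 is divided into 2 equal shares of 1/28 among Gudrun, Oskar.
Gudrun is living and takes 1/28.
Oskar is living and takes 1/28.
Ingeborg is living and takes 1/14.
Eirik is living and takes 1/14.
Hallvard is living and takes 1/7.
Sindre is living and takes 1/7.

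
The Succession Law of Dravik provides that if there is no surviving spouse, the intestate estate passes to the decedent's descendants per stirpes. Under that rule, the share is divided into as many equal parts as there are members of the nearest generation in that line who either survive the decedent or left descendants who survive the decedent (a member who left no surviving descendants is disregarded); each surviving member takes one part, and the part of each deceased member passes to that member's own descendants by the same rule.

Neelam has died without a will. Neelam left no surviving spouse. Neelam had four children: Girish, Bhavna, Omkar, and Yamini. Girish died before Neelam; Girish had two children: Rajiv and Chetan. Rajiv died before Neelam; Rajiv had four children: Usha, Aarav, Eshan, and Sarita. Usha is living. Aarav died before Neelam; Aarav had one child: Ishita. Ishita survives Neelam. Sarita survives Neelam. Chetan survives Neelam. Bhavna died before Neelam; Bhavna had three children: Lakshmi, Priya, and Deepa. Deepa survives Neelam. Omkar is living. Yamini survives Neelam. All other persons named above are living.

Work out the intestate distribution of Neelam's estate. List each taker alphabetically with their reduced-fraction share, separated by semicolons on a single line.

There is no surviving spouse, so the entire estate passes to Neelam's descendants per stirpes.
The estate is divided into 4 equal shares of 1/4 among Girish, Bhavna, Omkar, Yamini.
Girish predeceased; the 1/4 allotted to Girish's branch passes to Girish's issue by representation.
The 1/4 is divided into 2 equal shares of 1/8 among Rajiv, Chetan.
Rajiv predeceased; the 1/8 allotted to Rajiv's branch passes to Rajiv's issue by representation.
The 1/8 is divided into 4 equal shares of 1/32 among Usha, Aarav, Eshan, Sarita.
Usha is living and takes 1/32.
Aarav predeceased; the 1/32 allotted to Aarav's branch passes to Aarav's issue by representation.
Ishita is the sole taker at this level and receives the full 1/32.
Eshan is living and takes 1/32.
Sarita is living and takes 1/32.
Chetan is living and takes 1/8.
Bhavna predeceased; the 1/4 allotted to Bhavna's branch passes to Bhavna's issue by representation.
The 1/4 is divided into 3 equal shares of 1/12 among Lakshmi, Priya, Deepa.
Lakshmi is living and takes 1/12.
Priya is living and takes 1/12.
Deepa is living and takes 1/12.
Omkar is living and takes 1/4.
Yamini is living and takes 1/4.

Chetan 1/8; Deepa 1/12; Eshan 1/32; Ishita 1/32; Lakshmi 1/12; Omkar 1/4; Priya 1/12; Sarita 1/32; Usha 1/32; Yamini 1/4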